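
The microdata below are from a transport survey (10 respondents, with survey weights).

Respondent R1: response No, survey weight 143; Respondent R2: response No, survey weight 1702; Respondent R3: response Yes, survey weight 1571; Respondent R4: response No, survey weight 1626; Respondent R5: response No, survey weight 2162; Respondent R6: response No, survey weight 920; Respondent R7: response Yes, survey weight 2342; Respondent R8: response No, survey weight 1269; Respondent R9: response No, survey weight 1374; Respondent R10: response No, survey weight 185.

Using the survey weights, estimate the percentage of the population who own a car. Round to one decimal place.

29.4

Sum of weights for 'Yes' = 1571 + 2342 = 3913
Total weight = 143 + 1702 + 1571 + 1626 + 2162 + 920 + 2342 + 1269 + 1374 + 185 = 13294
Weighted proportion = 3913 / 13294 = 0.29434331 → 29.434331%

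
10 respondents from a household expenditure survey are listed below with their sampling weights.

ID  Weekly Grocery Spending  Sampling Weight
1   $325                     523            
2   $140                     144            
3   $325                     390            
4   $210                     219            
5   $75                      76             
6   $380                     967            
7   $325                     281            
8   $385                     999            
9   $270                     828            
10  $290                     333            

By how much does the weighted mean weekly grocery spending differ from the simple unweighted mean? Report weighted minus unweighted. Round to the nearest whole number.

Unweighted sum = 325 + 140 + 325 + 210 + 75 + 380 + 325 + 385 + 270 + 290 = 2725
Unweighted mean = 2725 / 10 = 272.5
Weighted sum = 325×523 + 140×144 + 325×390 + 210×219 + 75×76 + 380×967 + 325×281 + 385×999 + 270×828 + 290×333
  = 1532105
Sum of weights = 523 + 144 + 390 + 219 + 76 + 967 + 281 + 999 + 828 + 333 = 4760
Weighted mean = 1532105 / 4760 = 321.8708
Difference (weighted minus unweighted) = 49.370798

49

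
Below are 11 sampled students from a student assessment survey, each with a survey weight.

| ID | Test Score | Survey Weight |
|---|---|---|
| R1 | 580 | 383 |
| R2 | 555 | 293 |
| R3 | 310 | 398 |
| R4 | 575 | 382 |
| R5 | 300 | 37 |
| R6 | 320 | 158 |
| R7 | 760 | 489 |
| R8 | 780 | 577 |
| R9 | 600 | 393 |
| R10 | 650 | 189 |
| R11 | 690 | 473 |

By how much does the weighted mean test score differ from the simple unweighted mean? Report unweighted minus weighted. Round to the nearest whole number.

-52

Unweighted sum = 580 + 555 + 310 + 575 + 300 + 320 + 760 + 780 + 600 + 650 + 690 = 6120
Unweighted mean = 6120 / 11 = 556.36364
Weighted sum = 580×383 + 555×293 + 310×398 + 575×382 + 300×37 + 320×158 + 760×489 + 780×577 + 600×393 + 650×189 + 690×473
  = 2296165
Sum of weights = 383 + 293 + 398 + 382 + 37 + 158 + 489 + 577 + 393 + 189 + 473 = 3772
Weighted mean = 2296165 / 3772 = 608.7394
Difference (unweighted minus weighted) = -52.375759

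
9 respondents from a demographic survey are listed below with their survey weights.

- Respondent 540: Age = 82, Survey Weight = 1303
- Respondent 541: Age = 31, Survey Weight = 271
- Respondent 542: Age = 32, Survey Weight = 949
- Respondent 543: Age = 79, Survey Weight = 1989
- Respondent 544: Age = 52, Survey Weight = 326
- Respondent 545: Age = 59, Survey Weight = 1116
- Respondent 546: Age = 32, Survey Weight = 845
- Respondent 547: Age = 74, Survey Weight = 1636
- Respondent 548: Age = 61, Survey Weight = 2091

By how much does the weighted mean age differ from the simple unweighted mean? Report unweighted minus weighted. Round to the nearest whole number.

-7

Unweighted sum = 82 + 31 + 32 + 79 + 52 + 59 + 32 + 74 + 61 = 502
Unweighted mean = 502 / 9 = 55.777778
Weighted sum = 661197
Sum of weights = 1303 + 271 + 949 + 1989 + 326 + 1116 + 845 + 1636 + 2091 = 10526
Weighted mean = 661197 / 10526 = 62.815599
Difference (unweighted minus weighted) = -7.0378217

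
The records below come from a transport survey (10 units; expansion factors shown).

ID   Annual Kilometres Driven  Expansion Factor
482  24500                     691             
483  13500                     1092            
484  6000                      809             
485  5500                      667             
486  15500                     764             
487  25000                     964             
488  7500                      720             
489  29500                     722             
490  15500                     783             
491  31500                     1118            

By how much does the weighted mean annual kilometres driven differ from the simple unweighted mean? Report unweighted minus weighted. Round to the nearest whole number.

-630

Unweighted sum = 174000
Unweighted mean = 174000 / 10 = 17400
Weighted sum = 24500×691 + 13500×1092 + 6000×809 + 5500×667 + 15500×764 + 25000×964 + 7500×720 + 29500×722 + 15500×783 + 31500×1118
  = 16929500 + 14742000 + 4854000 + 3668500 + 11842000 + 24100000 + 5400000 + 21299000 + 12136500 + 35217000 = 150188500
Sum of weights = 691 + 1092 + 809 + 667 + 764 + 964 + 720 + 722 + 783 + 1118 = 8330
Weighted mean = 150188500 / 8330 = 18029.832
Difference (unweighted minus weighted) = -629.83193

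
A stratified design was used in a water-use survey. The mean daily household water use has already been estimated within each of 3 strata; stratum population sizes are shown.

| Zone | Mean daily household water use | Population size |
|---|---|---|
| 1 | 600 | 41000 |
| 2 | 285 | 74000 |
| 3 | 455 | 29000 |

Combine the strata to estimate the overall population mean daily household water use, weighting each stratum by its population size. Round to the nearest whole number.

Σ Nₕ·x̄ₕ = 600×41000 + 285×74000 + 455×29000
  = 58885000
Σ Nₕ = 144000
Overall mean = 58885000 / 144000 = 408.92361

409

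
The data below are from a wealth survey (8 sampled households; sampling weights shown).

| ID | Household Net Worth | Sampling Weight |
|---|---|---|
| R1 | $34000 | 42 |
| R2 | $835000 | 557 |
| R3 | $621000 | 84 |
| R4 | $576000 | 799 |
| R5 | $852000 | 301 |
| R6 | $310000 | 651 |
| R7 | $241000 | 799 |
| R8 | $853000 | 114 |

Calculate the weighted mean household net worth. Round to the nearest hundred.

516000

Weighted sum = 34000×42 + 835000×557 + 621000×84 + 576000×799 + 852000×301 + 310000×651 + 241000×799 + 853000×114
  = 1726974000
Sum of weights = 42 + 557 + 84 + 799 + 301 + 651 + 799 + 114 = 3347
Weighted mean = 1726974000 / 3347 = 515976.7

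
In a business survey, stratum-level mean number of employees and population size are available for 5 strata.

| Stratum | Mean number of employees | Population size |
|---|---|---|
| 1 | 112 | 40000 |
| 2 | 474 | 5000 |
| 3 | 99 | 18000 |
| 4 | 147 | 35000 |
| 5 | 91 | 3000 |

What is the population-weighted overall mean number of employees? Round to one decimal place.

139.1

Σ Nₕ·x̄ₕ = 112×40000 + 474×5000 + 99×18000 + 147×35000 + 91×3000
  = 4480000 + 2370000 + 1782000 + 5145000 + 273000 = 14050000
Σ Nₕ = 40000 + 5000 + 18000 + 35000 + 3000 = 101000
Overall mean = 14050000 / 101000 = 139.10891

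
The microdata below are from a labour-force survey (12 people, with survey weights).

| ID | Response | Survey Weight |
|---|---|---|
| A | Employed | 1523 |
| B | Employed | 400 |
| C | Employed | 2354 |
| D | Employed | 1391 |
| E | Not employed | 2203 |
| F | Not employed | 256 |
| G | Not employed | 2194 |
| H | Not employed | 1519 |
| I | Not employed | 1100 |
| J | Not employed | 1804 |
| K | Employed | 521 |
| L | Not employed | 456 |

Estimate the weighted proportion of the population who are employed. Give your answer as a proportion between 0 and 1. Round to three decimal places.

0.394

Sum of weights for 'Employed' = 1523 + 400 + 2354 + 1391 + 521 = 6189
Total weight = 1523 + 400 + 2354 + 1391 + 2203 + 256 + 2194 + 1519 + 1100 + 1804 + 521 + 456 = 15721
Weighted proportion = 6189 / 15721 = 0.39367725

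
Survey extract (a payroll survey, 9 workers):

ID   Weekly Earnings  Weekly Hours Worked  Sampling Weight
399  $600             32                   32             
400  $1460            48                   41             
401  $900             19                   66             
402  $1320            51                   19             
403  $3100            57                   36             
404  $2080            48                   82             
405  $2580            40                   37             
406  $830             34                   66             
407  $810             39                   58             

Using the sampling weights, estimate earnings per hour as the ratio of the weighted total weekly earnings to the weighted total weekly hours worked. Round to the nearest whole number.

Σ wᵢ·y = 600×32 + 1460×41 + 900×66 + 1320×19 + 3100×36 + 2080×82 + 2580×37 + 830×66 + 810×58
  = 19200 + 59860 + 59400 + 25080 + 111600 + 170560 + 95460 + 54780 + 46980 = 642920
Σ wᵢ·x = 32×32 + 48×41 + 19×66 + 51×19 + 57×36 + 48×82 + 40×37 + 34×66 + 39×58
  = 1024 + 1968 + 1254 + 969 + 2052 + 3936 + 1480 + 2244 + 2262 = 17189
Ratio = 642920 / 17189 = 37.40299

37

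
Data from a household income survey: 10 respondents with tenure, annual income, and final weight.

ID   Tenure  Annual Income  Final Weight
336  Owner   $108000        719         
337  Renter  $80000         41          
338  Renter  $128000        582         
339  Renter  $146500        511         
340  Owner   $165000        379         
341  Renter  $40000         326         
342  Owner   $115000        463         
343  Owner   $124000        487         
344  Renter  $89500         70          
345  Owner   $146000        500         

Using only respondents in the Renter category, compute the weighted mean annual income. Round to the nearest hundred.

112400

Renter rows: 337, 338, 339, 341, 344
Weighted sum = 80000×41 + 128000×582 + 146500×511 + 40000×326 + 89500×70
  = 3280000 + 74496000 + 74861500 + 13040000 + 6265000 = 171942500
Sum of weights = 41 + 582 + 511 + 326 + 70 = 1530
Weighted mean = 171942500 / 1530 = 112380.72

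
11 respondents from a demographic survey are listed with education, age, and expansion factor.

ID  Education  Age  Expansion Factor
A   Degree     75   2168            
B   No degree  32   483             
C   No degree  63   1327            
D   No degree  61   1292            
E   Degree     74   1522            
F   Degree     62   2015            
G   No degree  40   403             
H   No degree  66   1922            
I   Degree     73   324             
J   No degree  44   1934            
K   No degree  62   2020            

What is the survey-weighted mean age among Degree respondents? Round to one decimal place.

70.3

Degree rows: A, E, F, I
Weighted sum = 75×2168 + 74×1522 + 62×2015 + 73×324
  = 162600 + 112628 + 124930 + 23652 = 423810
Sum of weights = 2168 + 1522 + 2015 + 324 = 6029
Weighted mean = 423810 / 6029 = 70.29524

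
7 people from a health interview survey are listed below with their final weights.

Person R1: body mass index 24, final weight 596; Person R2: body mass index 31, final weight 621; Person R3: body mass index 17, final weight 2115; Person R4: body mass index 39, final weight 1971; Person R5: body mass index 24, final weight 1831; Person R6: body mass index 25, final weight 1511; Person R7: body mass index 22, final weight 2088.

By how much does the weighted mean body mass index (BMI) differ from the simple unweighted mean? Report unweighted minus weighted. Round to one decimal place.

0.5

Unweighted sum = 24 + 31 + 17 + 39 + 24 + 25 + 22 = 182
Unweighted mean = 182 / 7 = 26
Weighted sum = 24×596 + 31×621 + 17×2115 + 39×1971 + 24×1831 + 25×1511 + 22×2088
  = 14304 + 19251 + 35955 + 76869 + 43944 + 37775 + 45936 = 274034
Sum of weights = 596 + 621 + 2115 + 1971 + 1831 + 1511 + 2088 = 10733
Weighted mean = 274034 / 10733 = 25.531911
Difference (unweighted minus weighted) = 0.46808907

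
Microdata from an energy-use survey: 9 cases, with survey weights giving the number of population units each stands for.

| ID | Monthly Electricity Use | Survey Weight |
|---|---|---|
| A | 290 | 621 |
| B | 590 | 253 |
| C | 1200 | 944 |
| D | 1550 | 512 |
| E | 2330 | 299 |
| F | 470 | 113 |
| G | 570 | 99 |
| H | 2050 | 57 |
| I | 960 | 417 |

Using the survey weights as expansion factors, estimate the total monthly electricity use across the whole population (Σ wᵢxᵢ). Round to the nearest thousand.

3579000

Weighted total = 3579140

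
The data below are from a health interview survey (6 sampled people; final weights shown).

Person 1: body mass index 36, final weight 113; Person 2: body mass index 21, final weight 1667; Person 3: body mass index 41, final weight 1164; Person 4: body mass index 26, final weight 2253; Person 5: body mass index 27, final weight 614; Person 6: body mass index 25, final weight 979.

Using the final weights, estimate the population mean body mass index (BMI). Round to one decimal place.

Weighted sum = 36×113 + 21×1667 + 41×1164 + 26×2253 + 27×614 + 25×979
  = 4068 + 35007 + 47724 + 58578 + 16578 + 24475 = 186430
Sum of weights = 113 + 1667 + 1164 + 2253 + 614 + 979 = 6790
Weighted mean = 186430 / 6790 = 27.456554

27.5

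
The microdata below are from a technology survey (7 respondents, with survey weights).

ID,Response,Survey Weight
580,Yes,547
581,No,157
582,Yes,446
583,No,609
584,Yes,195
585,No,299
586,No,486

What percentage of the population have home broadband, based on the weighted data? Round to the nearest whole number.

Sum of weights for 'Yes' = 547 + 446 + 195 = 1188
Total weight = 547 + 157 + 446 + 609 + 195 + 299 + 486 = 2739
Weighted proportion = 1188 / 2739 = 0.43373494 → 43.373494%

43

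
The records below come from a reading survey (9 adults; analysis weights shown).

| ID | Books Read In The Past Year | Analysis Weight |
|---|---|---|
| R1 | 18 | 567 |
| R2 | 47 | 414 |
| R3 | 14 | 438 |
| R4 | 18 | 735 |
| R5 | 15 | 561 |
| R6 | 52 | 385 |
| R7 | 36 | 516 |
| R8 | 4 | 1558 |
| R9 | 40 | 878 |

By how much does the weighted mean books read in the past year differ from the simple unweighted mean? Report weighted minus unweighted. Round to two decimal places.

-4.41

Unweighted sum = 18 + 47 + 14 + 18 + 15 + 52 + 36 + 4 + 40 = 244
Unweighted mean = 244 / 9 = 27.111111
Weighted sum = 137389
Sum of weights = 567 + 414 + 438 + 735 + 561 + 385 + 516 + 1558 + 878 = 6052
Weighted mean = 137389 / 6052 = 22.701421
Difference (weighted minus unweighted) = -4.4096901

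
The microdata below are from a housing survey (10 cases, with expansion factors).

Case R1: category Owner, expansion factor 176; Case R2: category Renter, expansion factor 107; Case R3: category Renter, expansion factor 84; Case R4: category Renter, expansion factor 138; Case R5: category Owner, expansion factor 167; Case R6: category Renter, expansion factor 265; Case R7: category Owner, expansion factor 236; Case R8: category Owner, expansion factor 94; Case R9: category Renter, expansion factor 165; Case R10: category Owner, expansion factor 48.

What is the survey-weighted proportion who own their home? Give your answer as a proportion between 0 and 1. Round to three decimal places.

Sum of weights for 'Owner' = 176 + 167 + 236 + 94 + 48 = 721
Total weight = 176 + 107 + 84 + 138 + 167 + 265 + 236 + 94 + 165 + 48 = 1480
Weighted proportion = 721 / 1480 = 0.48716216

0.487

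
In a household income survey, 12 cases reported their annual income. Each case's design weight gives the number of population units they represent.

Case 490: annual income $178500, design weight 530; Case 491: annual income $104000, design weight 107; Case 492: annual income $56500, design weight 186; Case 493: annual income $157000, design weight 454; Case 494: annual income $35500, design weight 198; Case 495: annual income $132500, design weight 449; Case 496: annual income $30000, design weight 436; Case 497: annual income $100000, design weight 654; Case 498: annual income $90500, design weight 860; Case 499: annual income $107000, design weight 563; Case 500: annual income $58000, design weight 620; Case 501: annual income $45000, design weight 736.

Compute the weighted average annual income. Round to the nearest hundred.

Weighted sum = 178500×530 + 104000×107 + 56500×186 + 157000×454 + 35500×198 + 132500×449 + 30000×436 + 100000×654 + 90500×860 + 107000×563 + 58000×620 + 45000×736
  = 94605000 + 11128000 + 10509000 + 71278000 + 7029000 + 59492500 + 13080000 + 65400000 + 77830000 + 60241000 + 35960000 + 33120000 = 539672500
Sum of weights = 5793
Weighted mean = 539672500 / 5793 = 93159.417

93200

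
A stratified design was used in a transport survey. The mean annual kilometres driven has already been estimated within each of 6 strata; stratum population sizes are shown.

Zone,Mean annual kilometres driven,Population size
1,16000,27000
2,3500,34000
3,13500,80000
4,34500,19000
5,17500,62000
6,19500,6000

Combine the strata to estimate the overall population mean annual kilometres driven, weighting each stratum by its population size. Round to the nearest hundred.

Σ Nₕ·x̄ₕ = 16000×27000 + 3500×34000 + 13500×80000 + 34500×19000 + 17500×62000 + 19500×6000
  = 432000000 + 119000000 + 1080000000 + 655500000 + 1085000000 + 117000000 = 3488500000
Σ Nₕ = 228000
Overall mean = 3488500000 / 228000 = 15300.439

15300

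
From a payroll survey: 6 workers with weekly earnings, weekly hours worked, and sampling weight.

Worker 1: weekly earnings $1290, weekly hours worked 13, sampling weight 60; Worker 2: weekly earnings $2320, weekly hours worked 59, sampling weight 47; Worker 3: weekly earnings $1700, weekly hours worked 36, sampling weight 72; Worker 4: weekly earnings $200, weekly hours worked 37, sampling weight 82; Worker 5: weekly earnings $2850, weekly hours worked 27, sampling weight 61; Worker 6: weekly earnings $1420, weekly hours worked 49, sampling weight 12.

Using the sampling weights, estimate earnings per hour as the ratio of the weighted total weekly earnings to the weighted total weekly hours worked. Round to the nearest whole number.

45

Σ wᵢ·y = 1290×60 + 2320×47 + 1700×72 + 200×82 + 2850×61 + 1420×12
  = 77400 + 109040 + 122400 + 16400 + 173850 + 17040 = 516130
Σ wᵢ·x = 13×60 + 59×47 + 36×72 + 37×82 + 27×61 + 49×12
  = 780 + 2773 + 2592 + 3034 + 1647 + 588 = 11414
Ratio = 516130 / 11414 = 45.219029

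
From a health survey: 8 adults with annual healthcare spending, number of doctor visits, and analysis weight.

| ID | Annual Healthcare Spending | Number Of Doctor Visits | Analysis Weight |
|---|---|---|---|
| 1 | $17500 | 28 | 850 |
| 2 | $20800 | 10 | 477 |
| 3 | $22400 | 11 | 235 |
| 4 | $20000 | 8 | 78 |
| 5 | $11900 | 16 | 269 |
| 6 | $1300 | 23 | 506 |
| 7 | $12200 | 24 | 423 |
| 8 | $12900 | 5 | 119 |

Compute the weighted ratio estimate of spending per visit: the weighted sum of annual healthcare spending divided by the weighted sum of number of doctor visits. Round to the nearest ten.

Σ wᵢ·y = 17500×850 + 20800×477 + 22400×235 + 20000×78 + 11900×269 + 1300×506 + 12200×423 + 12900×119
  = 14875000 + 9921600 + 5264000 + 1560000 + 3201100 + 657800 + 5160600 + 1535100 = 42175200
Σ wᵢ·x = 28×850 + 10×477 + 11×235 + 8×78 + 16×269 + 23×506 + 24×423 + 5×119
  = 23800 + 4770 + 2585 + 624 + 4304 + 11638 + 10152 + 595 = 58468
Ratio = 42175200 / 58468 = 721.33817

720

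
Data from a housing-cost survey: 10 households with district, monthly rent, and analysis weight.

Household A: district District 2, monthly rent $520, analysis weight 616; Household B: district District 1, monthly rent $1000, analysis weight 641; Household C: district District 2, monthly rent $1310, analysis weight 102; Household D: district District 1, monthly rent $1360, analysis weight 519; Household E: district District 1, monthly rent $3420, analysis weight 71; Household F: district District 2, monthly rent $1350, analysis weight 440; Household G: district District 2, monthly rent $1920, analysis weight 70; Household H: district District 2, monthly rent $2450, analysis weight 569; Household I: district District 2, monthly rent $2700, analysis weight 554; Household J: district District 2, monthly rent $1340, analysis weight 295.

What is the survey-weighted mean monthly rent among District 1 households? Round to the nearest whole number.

District 1 rows: B, D, E
Weighted sum = 1000×641 + 1360×519 + 3420×71
  = 641000 + 705840 + 242820 = 1589660
Sum of weights = 1231
Weighted mean = 1589660 / 1231 = 1291.3566

1291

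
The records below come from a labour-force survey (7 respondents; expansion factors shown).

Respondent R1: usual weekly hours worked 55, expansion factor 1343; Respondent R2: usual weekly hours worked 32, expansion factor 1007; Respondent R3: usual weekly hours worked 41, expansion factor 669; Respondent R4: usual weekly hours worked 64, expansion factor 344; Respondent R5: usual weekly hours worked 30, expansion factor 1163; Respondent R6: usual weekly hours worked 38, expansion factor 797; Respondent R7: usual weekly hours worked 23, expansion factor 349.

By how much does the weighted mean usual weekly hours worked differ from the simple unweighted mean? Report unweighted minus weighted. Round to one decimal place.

0.1

Unweighted sum = 55 + 32 + 41 + 64 + 30 + 38 + 23 = 283
Unweighted mean = 283 / 7 = 40.428571
Weighted sum = 55×1343 + 32×1007 + 41×669 + 64×344 + 30×1163 + 38×797 + 23×349
  = 73865 + 32224 + 27429 + 22016 + 34890 + 30286 + 8027 = 228737
Sum of weights = 1343 + 1007 + 669 + 344 + 1163 + 797 + 349 = 5672
Weighted mean = 228737 / 5672 = 40.327398
Difference (unweighted minus weighted) = 0.10117369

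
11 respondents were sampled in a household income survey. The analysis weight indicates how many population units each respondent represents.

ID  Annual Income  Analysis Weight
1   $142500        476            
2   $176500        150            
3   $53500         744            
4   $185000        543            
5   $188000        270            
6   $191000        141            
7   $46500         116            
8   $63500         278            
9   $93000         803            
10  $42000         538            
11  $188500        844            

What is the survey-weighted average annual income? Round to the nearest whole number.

120675

Weighted sum = 142500×476 + 176500×150 + 53500×744 + 185000×543 + 188000×270 + 191000×141 + 46500×116 + 63500×278 + 93000×803 + 42000×538 + 188500×844
  = 67830000 + 26475000 + 39804000 + 100455000 + 50760000 + 26931000 + 5394000 + 17653000 + 74679000 + 22596000 + 159094000 = 591671000
Sum of weights = 476 + 150 + 744 + 543 + 270 + 141 + 116 + 278 + 803 + 538 + 844 = 4903
Weighted mean = 591671000 / 4903 = 120675.3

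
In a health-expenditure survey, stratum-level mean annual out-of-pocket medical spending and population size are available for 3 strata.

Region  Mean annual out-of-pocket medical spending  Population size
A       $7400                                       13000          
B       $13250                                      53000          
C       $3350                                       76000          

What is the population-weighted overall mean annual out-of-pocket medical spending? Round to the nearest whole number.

Σ Nₕ·x̄ₕ = 7400×13000 + 13250×53000 + 3350×76000
  = 1053050000
Σ Nₕ = 13000 + 53000 + 76000 = 142000
Overall mean = 1053050000 / 142000 = 7415.8451

7416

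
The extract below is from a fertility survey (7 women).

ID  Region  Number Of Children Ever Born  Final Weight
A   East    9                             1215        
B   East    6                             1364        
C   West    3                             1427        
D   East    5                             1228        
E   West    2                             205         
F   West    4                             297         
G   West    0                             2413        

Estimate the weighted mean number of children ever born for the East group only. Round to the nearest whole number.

East rows: A, B, D
Weighted sum = 9×1215 + 6×1364 + 5×1228
  = 25259
Sum of weights = 1215 + 1364 + 1228 = 3807
Weighted mean = 25259 / 3807 = 6.6348831

7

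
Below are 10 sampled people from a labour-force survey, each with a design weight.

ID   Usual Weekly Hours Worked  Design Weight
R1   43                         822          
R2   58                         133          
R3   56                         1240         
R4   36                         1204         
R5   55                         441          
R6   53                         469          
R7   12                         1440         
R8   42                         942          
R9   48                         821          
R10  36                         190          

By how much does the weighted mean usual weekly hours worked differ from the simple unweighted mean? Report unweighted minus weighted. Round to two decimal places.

Unweighted sum = 439
Unweighted mean = 439 / 10 = 43.9
Weighted sum = 43×822 + 58×133 + 56×1240 + 36×1204 + 55×441 + 53×469 + 12×1440 + 42×942 + 48×821 + 36×190
  = 35346 + 7714 + 69440 + 43344 + 24255 + 24857 + 17280 + 39564 + 39408 + 6840 = 308048
Sum of weights = 7702
Weighted mean = 308048 / 7702 = 39.995845
Difference (unweighted minus weighted) = 3.9041548

3.90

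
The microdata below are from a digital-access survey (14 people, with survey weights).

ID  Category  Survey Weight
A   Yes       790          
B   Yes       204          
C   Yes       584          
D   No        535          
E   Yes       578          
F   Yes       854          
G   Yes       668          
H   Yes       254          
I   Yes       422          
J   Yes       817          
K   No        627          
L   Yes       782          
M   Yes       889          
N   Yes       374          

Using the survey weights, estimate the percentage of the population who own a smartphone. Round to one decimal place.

Sum of weights for 'Yes' = 790 + 204 + 584 + 578 + 854 + 668 + 254 + 422 + 817 + 782 + 889 + 374 = 7216
Total weight = 8378
Weighted proportion = 7216 / 8378 = 0.86130341 → 86.130341%

86.1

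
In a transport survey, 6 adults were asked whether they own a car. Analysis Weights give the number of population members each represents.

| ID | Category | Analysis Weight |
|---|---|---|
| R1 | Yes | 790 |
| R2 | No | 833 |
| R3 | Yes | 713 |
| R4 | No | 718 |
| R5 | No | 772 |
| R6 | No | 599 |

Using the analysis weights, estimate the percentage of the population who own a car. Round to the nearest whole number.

Sum of weights for 'Yes' = 790 + 713 = 1503
Total weight = 4425
Weighted proportion = 1503 / 4425 = 0.33966102 → 33.966102%

34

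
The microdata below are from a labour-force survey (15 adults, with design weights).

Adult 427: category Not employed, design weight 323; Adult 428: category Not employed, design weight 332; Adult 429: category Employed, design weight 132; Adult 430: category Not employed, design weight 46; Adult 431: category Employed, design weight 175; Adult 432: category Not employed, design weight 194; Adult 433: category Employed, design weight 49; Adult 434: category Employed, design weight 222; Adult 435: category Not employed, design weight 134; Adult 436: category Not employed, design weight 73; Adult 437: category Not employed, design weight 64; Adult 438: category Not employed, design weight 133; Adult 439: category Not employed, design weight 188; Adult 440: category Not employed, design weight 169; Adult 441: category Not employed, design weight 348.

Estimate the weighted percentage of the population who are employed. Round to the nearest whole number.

22

Sum of weights for 'Employed' = 132 + 175 + 49 + 222 = 578
Total weight = 2582
Weighted proportion = 578 / 2582 = 0.22385747 → 22.385747%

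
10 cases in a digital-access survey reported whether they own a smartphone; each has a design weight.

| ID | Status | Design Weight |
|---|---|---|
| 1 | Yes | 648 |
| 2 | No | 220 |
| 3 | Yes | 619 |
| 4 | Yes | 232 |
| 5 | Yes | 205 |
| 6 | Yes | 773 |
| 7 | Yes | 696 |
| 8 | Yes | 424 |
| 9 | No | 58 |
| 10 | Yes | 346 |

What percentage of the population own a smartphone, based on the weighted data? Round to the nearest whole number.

93

Sum of weights for 'Yes' = 648 + 619 + 232 + 205 + 773 + 696 + 424 + 346 = 3943
Total weight = 4221
Weighted proportion = 3943 / 4221 = 0.93413883 → 93.413883%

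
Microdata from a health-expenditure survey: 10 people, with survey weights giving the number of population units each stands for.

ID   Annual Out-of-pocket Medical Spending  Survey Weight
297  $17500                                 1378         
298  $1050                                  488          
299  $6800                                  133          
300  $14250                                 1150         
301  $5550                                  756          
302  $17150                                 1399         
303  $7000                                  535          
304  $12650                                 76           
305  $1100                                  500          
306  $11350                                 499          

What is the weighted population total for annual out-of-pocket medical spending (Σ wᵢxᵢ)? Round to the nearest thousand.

Weighted total = 17500×1378 + 1050×488 + 6800×133 + 14250×1150 + 5550×756 + 17150×1399 + 7000×535 + 12650×76 + 1100×500 + 11350×499
  = 24115000 + 512400 + 904400 + 16387500 + 4195800 + 23992850 + 3745000 + 961400 + 550000 + 5663650 = 81028000

81028000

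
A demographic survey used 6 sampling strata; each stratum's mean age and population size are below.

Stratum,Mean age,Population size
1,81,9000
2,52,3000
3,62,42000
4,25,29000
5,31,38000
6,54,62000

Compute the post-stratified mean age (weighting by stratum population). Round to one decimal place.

Σ Nₕ·x̄ₕ = 81×9000 + 52×3000 + 62×42000 + 25×29000 + 31×38000 + 54×62000
  = 729000 + 156000 + 2604000 + 725000 + 1178000 + 3348000 = 8740000
Σ Nₕ = 9000 + 3000 + 42000 + 29000 + 38000 + 62000 = 183000
Overall mean = 8740000 / 183000 = 47.759563

47.8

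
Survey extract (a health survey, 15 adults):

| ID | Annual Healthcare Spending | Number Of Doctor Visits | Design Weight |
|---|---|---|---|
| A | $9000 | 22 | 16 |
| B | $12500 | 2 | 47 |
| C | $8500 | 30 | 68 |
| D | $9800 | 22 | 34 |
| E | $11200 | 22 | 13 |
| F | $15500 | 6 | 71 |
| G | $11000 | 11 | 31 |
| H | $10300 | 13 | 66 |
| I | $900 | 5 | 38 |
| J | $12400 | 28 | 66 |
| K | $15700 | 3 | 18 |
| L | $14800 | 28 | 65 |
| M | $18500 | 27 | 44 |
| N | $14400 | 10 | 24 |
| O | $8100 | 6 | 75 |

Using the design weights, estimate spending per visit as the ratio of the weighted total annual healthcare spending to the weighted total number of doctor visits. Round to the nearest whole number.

711

Σ wᵢ·y = 7773900
Σ wᵢ·x = 10935
Ratio = 7773900 / 10935 = 710.91907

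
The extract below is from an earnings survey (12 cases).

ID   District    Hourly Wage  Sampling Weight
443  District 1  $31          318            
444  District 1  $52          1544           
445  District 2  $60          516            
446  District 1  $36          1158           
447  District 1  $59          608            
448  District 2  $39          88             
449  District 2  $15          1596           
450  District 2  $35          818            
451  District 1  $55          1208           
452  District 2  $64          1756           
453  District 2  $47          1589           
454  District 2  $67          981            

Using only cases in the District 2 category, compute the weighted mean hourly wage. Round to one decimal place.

District 2 rows: 445, 448, 449, 450, 452, 453, 454
Weighted sum = 339756
Sum of weights = 7344
Weighted mean = 339756 / 7344 = 46.263072

46.3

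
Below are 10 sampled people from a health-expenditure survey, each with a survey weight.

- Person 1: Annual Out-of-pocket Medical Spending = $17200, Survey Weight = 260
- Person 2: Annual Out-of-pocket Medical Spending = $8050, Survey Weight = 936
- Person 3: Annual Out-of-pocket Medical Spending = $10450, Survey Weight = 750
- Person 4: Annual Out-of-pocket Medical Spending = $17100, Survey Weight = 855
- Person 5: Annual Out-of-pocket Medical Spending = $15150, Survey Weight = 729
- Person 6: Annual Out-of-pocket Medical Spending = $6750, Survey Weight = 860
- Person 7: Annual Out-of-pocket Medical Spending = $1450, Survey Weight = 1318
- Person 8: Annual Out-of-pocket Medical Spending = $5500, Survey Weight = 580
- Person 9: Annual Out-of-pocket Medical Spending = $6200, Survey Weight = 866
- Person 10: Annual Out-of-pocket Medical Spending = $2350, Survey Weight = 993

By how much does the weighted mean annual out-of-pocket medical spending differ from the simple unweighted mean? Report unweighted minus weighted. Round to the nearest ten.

Unweighted sum = 90200
Unweighted mean = 90200 / 10 = 9020
Weighted sum = 17200×260 + 8050×936 + 10450×750 + 17100×855 + 15150×729 + 6750×860 + 1450×1318 + 5500×580 + 6200×866 + 2350×993
  = 4472000 + 7534800 + 7837500 + 14620500 + 11044350 + 5805000 + 1911100 + 3190000 + 5369200 + 2333550 = 64118000
Sum of weights = 260 + 936 + 750 + 855 + 729 + 860 + 1318 + 580 + 866 + 993 = 8147
Weighted mean = 64118000 / 8147 = 7870.1362
Difference (unweighted minus weighted) = 1149.8638

1150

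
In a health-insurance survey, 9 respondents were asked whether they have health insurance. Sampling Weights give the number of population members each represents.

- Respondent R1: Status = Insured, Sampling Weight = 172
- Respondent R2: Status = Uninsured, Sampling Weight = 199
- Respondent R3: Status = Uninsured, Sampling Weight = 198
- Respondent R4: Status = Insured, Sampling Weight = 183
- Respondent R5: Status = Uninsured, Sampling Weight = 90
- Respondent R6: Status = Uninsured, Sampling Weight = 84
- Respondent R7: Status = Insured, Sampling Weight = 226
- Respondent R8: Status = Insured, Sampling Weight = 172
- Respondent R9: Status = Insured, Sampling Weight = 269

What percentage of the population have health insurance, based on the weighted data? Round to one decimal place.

Sum of weights for 'Insured' = 172 + 183 + 226 + 172 + 269 = 1022
Total weight = 1593
Weighted proportion = 1022 / 1593 = 0.64155681 → 64.155681%

64.2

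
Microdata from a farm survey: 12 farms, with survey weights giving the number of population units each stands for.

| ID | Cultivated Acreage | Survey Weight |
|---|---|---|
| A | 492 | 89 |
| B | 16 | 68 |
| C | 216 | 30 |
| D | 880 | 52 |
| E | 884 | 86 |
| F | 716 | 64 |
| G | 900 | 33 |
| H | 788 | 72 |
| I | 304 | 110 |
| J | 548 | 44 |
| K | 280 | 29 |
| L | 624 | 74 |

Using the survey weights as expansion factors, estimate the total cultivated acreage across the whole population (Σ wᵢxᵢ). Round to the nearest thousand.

Weighted total = 492×89 + 16×68 + 216×30 + 880×52 + 884×86 + 716×64 + 900×33 + 788×72 + 304×110 + 548×44 + 280×29 + 624×74
  = 417248

417000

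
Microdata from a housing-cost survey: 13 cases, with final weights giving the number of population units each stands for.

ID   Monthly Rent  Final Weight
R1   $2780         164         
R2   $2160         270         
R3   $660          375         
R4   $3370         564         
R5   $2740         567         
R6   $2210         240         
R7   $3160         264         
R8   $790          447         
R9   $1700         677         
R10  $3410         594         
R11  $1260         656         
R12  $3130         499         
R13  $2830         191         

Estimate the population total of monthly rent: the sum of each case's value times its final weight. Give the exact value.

12564050

Weighted total = 12564050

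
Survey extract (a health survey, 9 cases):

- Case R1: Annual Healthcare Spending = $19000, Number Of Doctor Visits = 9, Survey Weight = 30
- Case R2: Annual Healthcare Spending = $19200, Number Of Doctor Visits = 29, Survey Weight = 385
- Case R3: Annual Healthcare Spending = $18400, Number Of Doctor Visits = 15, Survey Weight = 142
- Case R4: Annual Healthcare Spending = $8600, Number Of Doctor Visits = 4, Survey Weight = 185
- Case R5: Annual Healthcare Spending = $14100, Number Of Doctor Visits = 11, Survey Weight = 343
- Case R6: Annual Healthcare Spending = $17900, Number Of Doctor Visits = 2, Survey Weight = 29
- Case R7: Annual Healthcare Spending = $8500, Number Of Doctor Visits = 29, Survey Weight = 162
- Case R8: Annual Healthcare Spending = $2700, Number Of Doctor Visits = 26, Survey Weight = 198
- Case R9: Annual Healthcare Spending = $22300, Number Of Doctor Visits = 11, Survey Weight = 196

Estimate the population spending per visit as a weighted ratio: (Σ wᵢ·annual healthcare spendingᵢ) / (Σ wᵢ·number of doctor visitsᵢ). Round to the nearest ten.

Σ wᵢ·y = 19000×30 + 19200×385 + 18400×142 + 8600×185 + 14100×343 + 17900×29 + 8500×162 + 2700×198 + 22300×196
  = 23803600
Σ wᵢ·x = 9×30 + 29×385 + 15×142 + 4×185 + 11×343 + 2×29 + 29×162 + 26×198 + 11×196
  = 270 + 11165 + 2130 + 740 + 3773 + 58 + 4698 + 5148 + 2156 = 30138
Ratio = 23803600 / 30138 = 789.82016

790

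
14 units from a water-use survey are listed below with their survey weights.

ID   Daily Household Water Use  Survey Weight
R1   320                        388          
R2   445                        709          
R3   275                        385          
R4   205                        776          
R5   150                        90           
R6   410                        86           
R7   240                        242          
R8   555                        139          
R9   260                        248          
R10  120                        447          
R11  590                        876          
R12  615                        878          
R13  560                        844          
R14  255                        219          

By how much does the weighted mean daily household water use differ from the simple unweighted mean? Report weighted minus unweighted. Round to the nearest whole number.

53

Unweighted sum = 5000
Unweighted mean = 5000 / 14 = 357.14286
Weighted sum = 2592020
Sum of weights = 6327
Weighted mean = 2592020 / 6327 = 409.67599
Difference (weighted minus unweighted) = 52.533135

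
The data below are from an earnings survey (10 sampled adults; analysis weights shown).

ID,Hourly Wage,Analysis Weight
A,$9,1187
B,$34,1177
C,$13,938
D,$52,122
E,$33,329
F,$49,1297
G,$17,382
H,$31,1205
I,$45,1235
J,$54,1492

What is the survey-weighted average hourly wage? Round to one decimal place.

34.6

Weighted sum = 9×1187 + 34×1177 + 13×938 + 52×122 + 33×329 + 49×1297 + 17×382 + 31×1205 + 45×1235 + 54×1492
  = 323641
Sum of weights = 1187 + 1177 + 938 + 122 + 329 + 1297 + 382 + 1205 + 1235 + 1492 = 9364
Weighted mean = 323641 / 9364 = 34.56226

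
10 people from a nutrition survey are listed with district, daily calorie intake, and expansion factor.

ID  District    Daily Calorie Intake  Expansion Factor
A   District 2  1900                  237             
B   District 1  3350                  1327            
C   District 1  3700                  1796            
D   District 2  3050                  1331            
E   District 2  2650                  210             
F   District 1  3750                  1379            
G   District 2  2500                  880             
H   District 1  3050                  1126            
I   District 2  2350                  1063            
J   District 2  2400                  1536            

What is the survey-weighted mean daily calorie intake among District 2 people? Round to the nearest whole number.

District 2 rows: A, D, E, G, I, J
Weighted sum = 1900×237 + 3050×1331 + 2650×210 + 2500×880 + 2350×1063 + 2400×1536
  = 13450800
Sum of weights = 237 + 1331 + 210 + 880 + 1063 + 1536 = 5257
Weighted mean = 13450800 / 5257 = 2558.6456

2559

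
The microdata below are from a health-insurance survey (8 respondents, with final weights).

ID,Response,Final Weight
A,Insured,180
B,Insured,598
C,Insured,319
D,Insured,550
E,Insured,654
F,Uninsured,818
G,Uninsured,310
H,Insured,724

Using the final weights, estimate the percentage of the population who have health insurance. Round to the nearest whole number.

Sum of weights for 'Insured' = 180 + 598 + 319 + 550 + 654 + 724 = 3025
Total weight = 4153
Weighted proportion = 3025 / 4153 = 0.72838912 → 72.838912%

73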